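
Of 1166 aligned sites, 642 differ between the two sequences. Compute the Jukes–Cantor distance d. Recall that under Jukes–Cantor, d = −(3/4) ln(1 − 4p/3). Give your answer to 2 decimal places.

p = 642/1166 ≈ 0.5506.
d = −(3/4) ln(1 − 4p/3) = −0.75 ln(1 − 0.734133) = −0.75 ln(0.265867)
  = −0.75 × (-1.324759) = 0.993569 substitutions/site.

0.99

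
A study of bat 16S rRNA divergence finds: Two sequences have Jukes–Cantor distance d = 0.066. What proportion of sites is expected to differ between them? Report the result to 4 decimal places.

0.0632

p = (3/4)(1 − e^(−4d/3)) = 0.75 × (1 − e^(-0.088)) = 0.75 × (1 − 0.915761) = 0.063179.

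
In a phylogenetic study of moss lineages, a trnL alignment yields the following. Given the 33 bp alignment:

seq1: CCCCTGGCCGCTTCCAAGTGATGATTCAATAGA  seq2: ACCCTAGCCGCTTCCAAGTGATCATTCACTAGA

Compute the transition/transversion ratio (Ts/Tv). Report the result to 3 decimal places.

0.333

Transitions are A↔G and C↔T; transversions are all other mismatches.
Transitions: 1. Transversions: 3.
R = 1/3 = 0.333333… ≈ 0.333 (to 3 d.p.).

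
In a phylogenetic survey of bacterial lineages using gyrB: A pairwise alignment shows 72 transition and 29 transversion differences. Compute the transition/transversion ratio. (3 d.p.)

2.483

R = 72/29 = 2.482758… ≈ 2.483 (to 3 d.p.).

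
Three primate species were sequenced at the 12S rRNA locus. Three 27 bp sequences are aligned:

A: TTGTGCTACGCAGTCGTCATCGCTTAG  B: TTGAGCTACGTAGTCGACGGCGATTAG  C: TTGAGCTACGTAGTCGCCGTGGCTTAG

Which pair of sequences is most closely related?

B and C

A–B: 6/27 differ, p = 0.222, d = 0.264.
A–C: 5/27 differ, p = 0.185, d = 0.213.
B–C: 4/27 differ, p = 0.148, d = 0.165.
The smallest distance is between B and C.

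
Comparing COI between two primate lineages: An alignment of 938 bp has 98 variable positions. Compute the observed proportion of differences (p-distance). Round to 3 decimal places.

p = 98/938 = 0.104477… ≈ 0.104 (to 3 d.p.).

0.104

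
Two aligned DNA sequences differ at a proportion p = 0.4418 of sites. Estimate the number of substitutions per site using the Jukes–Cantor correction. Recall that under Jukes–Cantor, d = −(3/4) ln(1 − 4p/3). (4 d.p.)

0.6670

d = −(3/4) ln(1 − 4p/3) = −0.75 ln(1 − 0.589067) = −0.75 ln(0.410933)
  = −0.75 × (-0.889325) = 0.666994 substitutions/site.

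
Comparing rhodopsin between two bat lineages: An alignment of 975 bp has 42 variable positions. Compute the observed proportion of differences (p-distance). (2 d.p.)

p = 42/975 = 0.043076… ≈ 0.04 (to 2 d.p.).

0.04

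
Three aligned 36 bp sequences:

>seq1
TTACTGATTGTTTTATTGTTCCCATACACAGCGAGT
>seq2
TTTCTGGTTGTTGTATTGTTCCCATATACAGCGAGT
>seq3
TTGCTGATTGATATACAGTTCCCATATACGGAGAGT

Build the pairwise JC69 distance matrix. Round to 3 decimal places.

d(seq1,seq2) = 0.120, d(seq1,seq3) = 0.264, d(seq2,seq3) = 0.264

seq1–seq2: 4/36 sites differ → p ≈ 0.111111, d = −0.75 ln(1 − 0.148148) = 0.120257 ≈ 0.120.
seq1–seq3: 8/36 sites differ → p ≈ 0.222222, d = −0.75 ln(1 − 0.296296) = 0.263548 ≈ 0.264.
seq2–seq3: 8/36 sites differ → p ≈ 0.222222, d = −0.75 ln(1 − 0.296296) = 0.263548 ≈ 0.264.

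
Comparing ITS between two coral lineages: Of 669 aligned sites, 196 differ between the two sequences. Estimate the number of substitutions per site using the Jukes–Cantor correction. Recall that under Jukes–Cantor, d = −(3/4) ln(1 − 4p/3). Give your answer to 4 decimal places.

p = 196/669 ≈ 0.292975.
d = −(3/4) ln(1 − 4p/3) = −0.75 ln(1 − 0.390633) = −0.75 ln(0.609367)
  = −0.75 × (-0.495335) = 0.371501 substitutions/site.

0.3715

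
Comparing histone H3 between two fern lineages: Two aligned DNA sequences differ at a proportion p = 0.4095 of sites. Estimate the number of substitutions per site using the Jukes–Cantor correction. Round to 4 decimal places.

0.5922

d = −(3/4) ln(1 − 4p/3) = −0.75 ln(1 − 0.546) = −0.75 ln(0.454)
  = −0.75 × (-0.789658) = 0.592244 substitutions/site.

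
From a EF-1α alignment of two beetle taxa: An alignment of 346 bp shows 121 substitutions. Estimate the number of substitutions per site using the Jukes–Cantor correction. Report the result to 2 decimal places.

p = 121/346 ≈ 0.349711.
d = −(3/4) ln(1 − 4p/3) = −0.75 ln(1 − 0.466281) = −0.75 ln(0.533719)
  = −0.75 × (-0.627886) = 0.470915 substitutions/site.

0.47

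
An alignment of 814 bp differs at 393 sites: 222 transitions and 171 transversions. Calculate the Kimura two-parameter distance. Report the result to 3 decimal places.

0.841

P = 222/814 ≈ 0.272727 and Q = 171/814 ≈ 0.210074.
Under the Kimura two-parameter model, d = −½ ln(1 − 2P − Q) − ¼ ln(1 − 2Q).
1 − 2P − Q = 0.244472, giving −½ ln(0.244472) = 0.704327.
1 − 2Q = 0.579852, giving −¼ ln(0.579852) = 0.136246.
d = 0.704327 + 0.136246 = 0.840573.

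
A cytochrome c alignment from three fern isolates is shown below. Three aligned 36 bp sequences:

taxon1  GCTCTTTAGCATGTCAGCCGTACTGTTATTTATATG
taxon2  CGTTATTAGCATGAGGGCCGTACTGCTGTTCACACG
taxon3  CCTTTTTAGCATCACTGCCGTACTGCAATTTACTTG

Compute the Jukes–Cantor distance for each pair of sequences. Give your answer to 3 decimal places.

d(taxon1,taxon2) = 0.441, d(taxon1,taxon3) = 0.304, d(taxon2,taxon3) = 0.347

taxon1–taxon2: 12/36 sites differ → p ≈ 0.333333, d = −0.75 ln(1 − 0.444444) = 0.440839 ≈ 0.441.
taxon1–taxon3: 9/36 sites differ → p = 0.25, d = −0.75 ln(1 − 0.333333) = 0.304098 ≈ 0.304.
taxon2–taxon3: 10/36 sites differ → p ≈ 0.277778, d = −0.75 ln(1 − 0.370371) = 0.346968 ≈ 0.347.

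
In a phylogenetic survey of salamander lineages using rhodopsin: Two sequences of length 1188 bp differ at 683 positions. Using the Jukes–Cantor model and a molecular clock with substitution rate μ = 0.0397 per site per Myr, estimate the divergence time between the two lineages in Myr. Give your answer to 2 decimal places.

p = 683/1188 ≈ 0.574916.
d = −(3/4) ln(1 − 4p/3) = −0.75 ln(1 − 0.766555) = −0.75 ln(0.233445)
  = −0.75 × (-1.454809) = 1.091107 substitutions/site.
Under a molecular clock d = 2μt, so t = d/(2μ) = 1.091107 / (2 × 0.0397) = 13.74 Myr.

13.74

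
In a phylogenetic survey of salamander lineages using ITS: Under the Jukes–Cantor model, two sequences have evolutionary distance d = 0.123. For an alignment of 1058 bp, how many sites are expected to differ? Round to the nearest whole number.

120

Invert JC69: p = (3/4)(1 − e^(−4d/3)) = 0.75 × (1 − e^(-0.164)) = 0.75 × (1 − 0.848742) = 0.113444.
Expected differing sites = pL ≈ 0.113444 × 1058 = 120.023752 ≈ 120.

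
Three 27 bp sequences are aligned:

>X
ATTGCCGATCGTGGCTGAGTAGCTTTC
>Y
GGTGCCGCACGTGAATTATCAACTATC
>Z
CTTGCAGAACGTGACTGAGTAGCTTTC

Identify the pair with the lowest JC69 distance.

X and Z

X–Y: 11/27 differ, p = 0.407, d = 0.588.
X–Z: 4/27 differ, p = 0.148, d = 0.165.
Y–Z: 10/27 differ, p = 0.370, d = 0.511.
The smallest distance is between X and Z.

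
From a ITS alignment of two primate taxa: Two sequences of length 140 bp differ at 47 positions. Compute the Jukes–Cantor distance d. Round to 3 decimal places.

p = 47/140 ≈ 0.335714.
d = −(3/4) ln(1 − 4p/3) = −0.75 ln(1 − 0.447619) = −0.75 ln(0.552381)
  = −0.75 × (-0.593517) = 0.445138 substitutions/site.

0.445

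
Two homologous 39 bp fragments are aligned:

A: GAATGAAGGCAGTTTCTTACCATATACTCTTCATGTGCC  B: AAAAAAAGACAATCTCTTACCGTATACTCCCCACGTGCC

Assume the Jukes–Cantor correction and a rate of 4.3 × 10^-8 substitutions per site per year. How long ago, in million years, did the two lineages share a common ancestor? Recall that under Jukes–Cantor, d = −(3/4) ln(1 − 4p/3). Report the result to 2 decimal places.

The sequences differ at 10 of 39 sites (1, 4, 5, 9, 12, 14, 22, 30, 31, 34), so p = 10/39 ≈ 0.25641.
d = −(3/4) ln(1 − 4p/3) = −0.75 ln(1 − 0.34188) = −0.75 ln(0.65812)
  = −0.75 × (-0.418368) = 0.313776 substitutions/site.
Under a molecular clock d = 2μt, so t = d/(2μ) = 0.313776 / (2 × 4.3 × 10^-8) = 3.65 million years.

3.65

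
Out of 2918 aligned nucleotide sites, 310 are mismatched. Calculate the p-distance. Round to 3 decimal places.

p = 310/2918 = 0.106237… ≈ 0.106 (to 3 d.p.).

0.106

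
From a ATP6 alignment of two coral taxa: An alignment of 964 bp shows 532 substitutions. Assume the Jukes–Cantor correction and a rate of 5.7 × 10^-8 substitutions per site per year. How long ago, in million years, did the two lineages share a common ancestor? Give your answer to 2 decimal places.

8.76

p = 532/964 ≈ 0.551867.
d = −(3/4) ln(1 − 4p/3) = −0.75 ln(1 − 0.735823) = −0.75 ln(0.264177)
  = −0.75 × (-1.331136) = 0.998352 substitutions/site.
Under a molecular clock d = 2μt, so t = d/(2μ) = 0.998352 / (2 × 5.7 × 10^-8) = 8.76 million years.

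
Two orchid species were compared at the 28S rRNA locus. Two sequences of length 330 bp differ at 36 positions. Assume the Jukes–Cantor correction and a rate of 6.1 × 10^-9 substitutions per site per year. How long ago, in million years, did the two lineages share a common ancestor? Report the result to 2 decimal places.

9.66

p = 36/330 ≈ 0.109091.
d = −(3/4) ln(1 − 4p/3) = −0.75 ln(1 − 0.145455) = −0.75 ln(0.854545)
  = −0.75 × (-0.157186) = 0.117890 substitutions/site.
Under a molecular clock d = 2μt, so t = d/(2μ) = 0.117890 / (2 × 6.1 × 10^-9) = 9.66 million years.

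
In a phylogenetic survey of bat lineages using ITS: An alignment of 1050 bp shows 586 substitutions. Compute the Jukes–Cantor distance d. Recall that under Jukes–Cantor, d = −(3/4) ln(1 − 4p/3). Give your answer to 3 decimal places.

1.022

p = 586/1050 ≈ 0.558095.
d = −(3/4) ln(1 − 4p/3) = −0.75 ln(1 − 0.744127) = −0.75 ln(0.255873)
  = −0.75 × (-1.363074) = 1.022306 substitutions/site.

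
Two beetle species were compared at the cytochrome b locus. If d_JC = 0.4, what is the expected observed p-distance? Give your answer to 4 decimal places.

p = (3/4)(1 − e^(−4d/3)) = 0.75 × (1 − e^(-0.533333)) = 0.75 × (1 − 0.586646) = 0.310016.

0.3100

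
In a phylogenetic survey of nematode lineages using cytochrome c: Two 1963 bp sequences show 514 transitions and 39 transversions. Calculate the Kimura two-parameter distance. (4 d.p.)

0.4023

P = 514/1963 ≈ 0.261844 and Q = 39/1963 ≈ 0.019868.
Under the Kimura two-parameter model, d = −½ ln(1 − 2P − Q) − ¼ ln(1 − 2Q).
1 − 2P − Q = 0.456444, giving −½ ln(0.456444) = 0.392145.
1 − 2Q = 0.960264, giving −¼ ln(0.960264) = 0.010137.
d = 0.392145 + 0.010137 = 0.402282.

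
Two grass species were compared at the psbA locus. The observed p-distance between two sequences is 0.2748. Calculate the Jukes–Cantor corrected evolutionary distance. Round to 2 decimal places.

d = −(3/4) ln(1 − 4p/3) = −0.75 ln(1 − 0.3664) = −0.75 ln(0.6336)
  = −0.75 × (-0.456337) = 0.342253 substitutions/site.

0.34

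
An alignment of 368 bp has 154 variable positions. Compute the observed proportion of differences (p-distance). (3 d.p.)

p = 154/368 = 0.418478… ≈ 0.418 (to 3 d.p.).

0.418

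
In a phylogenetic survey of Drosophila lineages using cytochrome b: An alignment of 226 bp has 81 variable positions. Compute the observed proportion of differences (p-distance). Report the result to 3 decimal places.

p = 81/226 = 0.358407… ≈ 0.358 (to 3 d.p.).

0.358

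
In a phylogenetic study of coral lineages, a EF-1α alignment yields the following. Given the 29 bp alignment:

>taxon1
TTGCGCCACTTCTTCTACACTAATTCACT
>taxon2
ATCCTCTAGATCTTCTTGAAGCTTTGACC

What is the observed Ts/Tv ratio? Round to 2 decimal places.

0.17

Transitions are A↔G and C↔T; transversions are all other mismatches.
Transitions: 2. Transversions: 12.
R = 2/12 = 0.166666… ≈ 0.17 (to 2 d.p.).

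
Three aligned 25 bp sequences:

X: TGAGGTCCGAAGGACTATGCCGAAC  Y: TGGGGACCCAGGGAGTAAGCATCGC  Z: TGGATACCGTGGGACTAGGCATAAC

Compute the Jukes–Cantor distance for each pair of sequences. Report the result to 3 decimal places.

X–Y: 10/25 sites differ → p = 0.4, d = −0.75 ln(1 − 0.533333) = 0.571605 ≈ 0.572.
X–Z: 9/25 sites differ → p = 0.36, d = −0.75 ln(1 − 0.48) = 0.490445 ≈ 0.490.
Y–Z: 8/25 sites differ → p = 0.32, d = −0.75 ln(1 − 0.426667) = 0.417216 ≈ 0.417.

d(X,Y) = 0.572, d(X,Z) = 0.490, d(Y,Z) = 0.417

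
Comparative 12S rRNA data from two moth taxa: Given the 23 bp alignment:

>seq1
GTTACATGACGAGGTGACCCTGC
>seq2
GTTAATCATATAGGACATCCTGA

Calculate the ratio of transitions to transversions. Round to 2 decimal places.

Transitions are A↔G and C↔T; transversions are all other mismatches.
Transitions: 3. Transversions: 8.
R = 3/8 = 0.375 ≈ 0.38 (to 2 d.p.).

0.38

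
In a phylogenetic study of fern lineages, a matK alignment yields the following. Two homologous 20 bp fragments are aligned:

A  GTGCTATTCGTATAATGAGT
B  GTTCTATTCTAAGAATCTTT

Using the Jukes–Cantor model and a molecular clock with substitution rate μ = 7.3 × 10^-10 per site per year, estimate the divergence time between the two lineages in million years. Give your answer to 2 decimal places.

The sequences differ at 7 of 20 sites (3, 10, 11, 13, 17, 18, 19), so p = 7/20 = 0.35.
d = −(3/4) ln(1 − 4p/3) = −0.75 ln(1 − 0.466667) = −0.75 ln(0.533333)
  = −0.75 × (-0.628609) = 0.471457 substitutions/site.
Under a molecular clock d = 2μt, so t = d/(2μ) = 0.471457 / (2 × 7.3 × 10^-10) = 322.92 million years.

322.92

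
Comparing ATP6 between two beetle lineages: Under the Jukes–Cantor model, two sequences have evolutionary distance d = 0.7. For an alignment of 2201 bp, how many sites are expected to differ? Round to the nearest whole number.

Invert JC69: p = (3/4)(1 − e^(−4d/3)) = 0.75 × (1 − e^(-0.933333)) = 0.75 × (1 − 0.393241) = 0.455069.
Expected differing sites = pL ≈ 0.455069 × 2201 = 1001.606869 ≈ 1002.

1002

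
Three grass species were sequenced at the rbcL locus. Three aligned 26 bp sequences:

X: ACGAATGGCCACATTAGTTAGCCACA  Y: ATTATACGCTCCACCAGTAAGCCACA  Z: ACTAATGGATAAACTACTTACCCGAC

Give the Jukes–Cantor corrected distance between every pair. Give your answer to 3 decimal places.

X–Y: 10/26 sites differ → p ≈ 0.384615, d = −0.75 ln(1 − 0.51282) = 0.539341 ≈ 0.539.
X–Z: 10/26 sites differ → p ≈ 0.384615, d = −0.75 ln(1 − 0.51282) = 0.539341 ≈ 0.539.
Y–Z: 14/26 sites differ → p ≈ 0.538462, d = −0.75 ln(1 − 0.717949) = 0.949251 ≈ 0.949.

d(X,Y) = 0.539, d(X,Z) = 0.539, d(Y,Z) = 0.949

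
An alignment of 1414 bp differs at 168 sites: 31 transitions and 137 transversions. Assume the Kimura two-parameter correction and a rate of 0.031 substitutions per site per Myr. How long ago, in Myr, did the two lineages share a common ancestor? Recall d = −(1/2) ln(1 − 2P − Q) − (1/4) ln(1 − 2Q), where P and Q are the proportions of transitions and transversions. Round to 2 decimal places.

P = 31/1414 ≈ 0.021924 and Q = 137/1414 ≈ 0.096888.
Under the Kimura two-parameter model, d = −½ ln(1 − 2P − Q) − ¼ ln(1 − 2Q).
1 − 2P − Q = 0.859264, giving −½ ln(0.859264) = 0.075840.
1 − 2Q = 0.806224, giving −¼ ln(0.806224) = 0.053848.
d = 0.075840 + 0.053848 = 0.129688.
Under a molecular clock d = 2μt, so t = d/(2μ) = 0.129688 / (2 × 0.031) = 2.09 Myr.

2.09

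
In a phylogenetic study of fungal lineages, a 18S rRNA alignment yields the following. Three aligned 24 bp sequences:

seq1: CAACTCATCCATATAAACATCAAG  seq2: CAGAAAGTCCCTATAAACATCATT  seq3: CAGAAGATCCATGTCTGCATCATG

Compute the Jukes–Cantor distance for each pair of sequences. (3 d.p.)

seq1–seq2: 8/24 sites differ → p ≈ 0.333333, d = −0.75 ln(1 − 0.444444) = 0.440839 ≈ 0.441.
seq1–seq3: 9/24 sites differ → p = 0.375, d = −0.75 ln(1 − 0.5) = 0.519860 ≈ 0.520.
seq2–seq3: 8/24 sites differ → p ≈ 0.333333, d = −0.75 ln(1 − 0.444444) = 0.440839 ≈ 0.441.

d(seq1,seq2) = 0.441, d(seq1,seq3) = 0.520, d(seq2,seq3) = 0.441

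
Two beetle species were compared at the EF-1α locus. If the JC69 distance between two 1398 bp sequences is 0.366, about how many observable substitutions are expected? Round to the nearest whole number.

Invert JC69: p = (3/4)(1 − e^(−4d/3)) = 0.75 × (1 − e^(-0.488)) = 0.75 × (1 − 0.613853) = 0.289610.
Expected differing sites = pL ≈ 0.289610 × 1398 = 404.87478 ≈ 405.

405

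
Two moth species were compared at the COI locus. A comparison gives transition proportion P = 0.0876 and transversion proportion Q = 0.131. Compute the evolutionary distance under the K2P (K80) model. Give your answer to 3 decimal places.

0.259

Under the Kimura two-parameter model, d = −½ ln(1 − 2P − Q) − ¼ ln(1 − 2Q).
1 − 2P − Q = 0.6938, giving −½ ln(0.6938) = 0.182786.
1 − 2Q = 0.738, giving −¼ ln(0.738) = 0.075953.
d = 0.182786 + 0.075953 = 0.258739.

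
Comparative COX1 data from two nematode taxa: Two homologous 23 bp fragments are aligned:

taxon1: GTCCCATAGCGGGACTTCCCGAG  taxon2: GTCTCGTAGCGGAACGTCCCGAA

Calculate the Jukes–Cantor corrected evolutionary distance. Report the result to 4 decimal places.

0.2567

The sequences differ at 5 of 23 sites (4, 6, 13, 16, 23), so p = 5/23 ≈ 0.217391.
d = −(3/4) ln(1 − 4p/3) = −0.75 ln(1 − 0.289855) = −0.75 ln(0.710145)
  = −0.75 × (-0.342286) = 0.256715 substitutions/site.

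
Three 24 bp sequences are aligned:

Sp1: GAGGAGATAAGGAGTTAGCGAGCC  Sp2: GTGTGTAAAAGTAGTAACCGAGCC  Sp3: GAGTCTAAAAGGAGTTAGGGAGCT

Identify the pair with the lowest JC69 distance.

Sp1 and Sp3

Sp1–Sp2: 8/24 differ, p = 0.333, d = 0.441.
Sp1–Sp3: 6/24 differ, p = 0.250, d = 0.304.
Sp2–Sp3: 7/24 differ, p = 0.292, d = 0.369.
The smallest distance is between Sp1 and Sp3.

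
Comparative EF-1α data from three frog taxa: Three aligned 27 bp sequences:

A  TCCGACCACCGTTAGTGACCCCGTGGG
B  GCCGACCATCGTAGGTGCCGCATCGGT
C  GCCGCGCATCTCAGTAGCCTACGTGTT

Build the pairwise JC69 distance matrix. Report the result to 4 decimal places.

d(A,B) = 0.5107, d(A,C) = 1.0124, d(B,C) = 0.6735

A–B: 10/27 sites differ → p ≈ 0.37037, d = −0.75 ln(1 − 0.493827) = 0.510658 ≈ 0.5107.
A–C: 15/27 sites differ → p ≈ 0.555556, d = −0.75 ln(1 − 0.740741) = 1.012446 ≈ 1.0124.
B–C: 12/27 sites differ → p ≈ 0.444444, d = −0.75 ln(1 − 0.592592) = 0.673455 ≈ 0.6735.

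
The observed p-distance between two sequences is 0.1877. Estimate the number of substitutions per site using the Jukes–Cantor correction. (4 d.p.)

d = −(3/4) ln(1 − 4p/3) = −0.75 ln(1 − 0.250267) = −0.75 ln(0.749733)
  = −0.75 × (-0.288038) = 0.216029 substitutions/site.

0.2160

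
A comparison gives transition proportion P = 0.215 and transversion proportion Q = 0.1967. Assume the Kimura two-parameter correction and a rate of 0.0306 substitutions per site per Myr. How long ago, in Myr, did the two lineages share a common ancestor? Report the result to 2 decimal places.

10.09

Under the Kimura two-parameter model, d = −½ ln(1 − 2P − Q) − ¼ ln(1 − 2Q).
1 − 2P − Q = 0.3733, giving −½ ln(0.3733) = 0.492686.
1 − 2Q = 0.6066, giving −¼ ln(0.6066) = 0.124971.
d = 0.492686 + 0.124971 = 0.617657.
Under a molecular clock d = 2μt, so t = d/(2μ) = 0.617657 / (2 × 0.0306) = 10.09 Myr.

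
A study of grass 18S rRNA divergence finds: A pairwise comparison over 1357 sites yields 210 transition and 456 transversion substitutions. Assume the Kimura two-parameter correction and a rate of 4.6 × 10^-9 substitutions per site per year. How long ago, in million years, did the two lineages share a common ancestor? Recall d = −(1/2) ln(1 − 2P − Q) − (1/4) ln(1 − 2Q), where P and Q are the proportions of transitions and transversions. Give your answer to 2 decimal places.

P = 210/1357 ≈ 0.154753 and Q = 456/1357 ≈ 0.336035.
Under the Kimura two-parameter model, d = −½ ln(1 − 2P − Q) − ¼ ln(1 − 2Q).
1 − 2P − Q = 0.354459, giving −½ ln(0.354459) = 0.518581.
1 − 2Q = 0.32793, giving −¼ ln(0.32793) = 0.278739.
d = 0.518581 + 0.278739 = 0.797320.
Under a molecular clock d = 2μt, so t = d/(2μ) = 0.797320 / (2 × 4.6 × 10^-9) = 86.67 million years.

86.67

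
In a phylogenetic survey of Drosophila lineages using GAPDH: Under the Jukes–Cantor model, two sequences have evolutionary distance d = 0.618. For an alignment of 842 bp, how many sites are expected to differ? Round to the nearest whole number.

354

Invert JC69: p = (3/4)(1 − e^(−4d/3)) = 0.75 × (1 − e^(-0.824)) = 0.75 × (1 − 0.438673) = 0.420995.
Expected differing sites = pL ≈ 0.420995 × 842 = 354.47779 ≈ 354.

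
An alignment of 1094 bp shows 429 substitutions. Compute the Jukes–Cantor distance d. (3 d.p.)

0.555

p = 429/1094 ≈ 0.392139.
d = −(3/4) ln(1 − 4p/3) = −0.75 ln(1 − 0.522852) = −0.75 ln(0.477148)
  = −0.75 × (-0.739929) = 0.554947 substitutions/site.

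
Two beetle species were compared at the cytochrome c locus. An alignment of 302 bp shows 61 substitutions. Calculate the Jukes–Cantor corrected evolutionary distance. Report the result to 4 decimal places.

p = 61/302 ≈ 0.201987.
d = −(3/4) ln(1 − 4p/3) = −0.75 ln(1 − 0.269316) = −0.75 ln(0.730684)
  = −0.75 × (-0.313774) = 0.235331 substitutions/site.

0.2353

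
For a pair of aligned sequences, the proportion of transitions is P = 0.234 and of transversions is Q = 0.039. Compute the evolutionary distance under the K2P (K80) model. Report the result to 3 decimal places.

0.374

Under the Kimura two-parameter model, d = −½ ln(1 − 2P − Q) − ¼ ln(1 − 2Q).
1 − 2P − Q = 0.493, giving −½ ln(0.493) = 0.353623.
1 − 2Q = 0.922, giving −¼ ln(0.922) = 0.020303.
d = 0.353623 + 0.020303 = 0.373926.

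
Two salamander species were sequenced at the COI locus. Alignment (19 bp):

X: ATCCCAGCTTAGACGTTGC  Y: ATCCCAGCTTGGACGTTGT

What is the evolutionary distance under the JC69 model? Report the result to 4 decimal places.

The sequences differ at 2 of 19 sites (11, 19), so p = 2/19 ≈ 0.105263.
d = −(3/4) ln(1 − 4p/3) = −0.75 ln(1 − 0.140351) = −0.75 ln(0.859649)
  = −0.75 × (-0.151231) = 0.113423 substitutions/site.

0.1134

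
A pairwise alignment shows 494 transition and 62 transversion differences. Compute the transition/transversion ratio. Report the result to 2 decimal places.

7.97

R = 494/62 = 7.967741… ≈ 7.97 (to 2 d.p.).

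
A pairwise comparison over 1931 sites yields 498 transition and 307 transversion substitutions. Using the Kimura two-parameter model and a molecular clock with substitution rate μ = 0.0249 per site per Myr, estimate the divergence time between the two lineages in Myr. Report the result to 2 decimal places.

P = 498/1931 ≈ 0.257897 and Q = 307/1931 ≈ 0.158985.
Under the Kimura two-parameter model, d = −½ ln(1 − 2P − Q) − ¼ ln(1 − 2Q).
1 − 2P − Q = 0.325221, giving −½ ln(0.325221) = 0.561625.
1 − 2Q = 0.68203, giving −¼ ln(0.68203) = 0.095670.
d = 0.561625 + 0.095670 = 0.657295.
Under a molecular clock d = 2μt, so t = d/(2μ) = 0.657295 / (2 × 0.0249) = 13.20 Myr.

13.20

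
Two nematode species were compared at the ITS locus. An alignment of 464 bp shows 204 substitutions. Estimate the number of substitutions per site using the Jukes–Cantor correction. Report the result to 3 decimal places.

0.662

p = 204/464 ≈ 0.439655.
d = −(3/4) ln(1 − 4p/3) = −0.75 ln(1 − 0.586207) = −0.75 ln(0.413793)
  = −0.75 × (-0.882389) = 0.661792 substitutions/site.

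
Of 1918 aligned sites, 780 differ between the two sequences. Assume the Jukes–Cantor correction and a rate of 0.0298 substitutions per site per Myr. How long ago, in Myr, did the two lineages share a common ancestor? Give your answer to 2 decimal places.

9.83

p = 780/1918 ≈ 0.406674.
d = −(3/4) ln(1 − 4p/3) = −0.75 ln(1 − 0.542232) = −0.75 ln(0.457768)
  = −0.75 × (-0.781393) = 0.586045 substitutions/site.
Under a molecular clock d = 2μt, so t = d/(2μ) = 0.586045 / (2 × 0.0298) = 9.83 Myr.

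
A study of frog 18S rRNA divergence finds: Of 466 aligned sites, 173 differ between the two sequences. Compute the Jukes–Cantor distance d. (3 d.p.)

0.512

p = 173/466 ≈ 0.371245.
d = −(3/4) ln(1 − 4p/3) = −0.75 ln(1 − 0.494993) = −0.75 ln(0.505007)
  = −0.75 × (-0.683183) = 0.512387 substitutions/site.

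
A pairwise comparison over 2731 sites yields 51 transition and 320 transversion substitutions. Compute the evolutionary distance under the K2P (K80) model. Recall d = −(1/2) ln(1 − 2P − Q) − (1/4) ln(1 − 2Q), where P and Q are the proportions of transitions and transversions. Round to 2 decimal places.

0.15

P = 51/2731 ≈ 0.018674 and Q = 320/2731 ≈ 0.117173.
Under the Kimura two-parameter model, d = −½ ln(1 − 2P − Q) − ¼ ln(1 − 2Q).
1 − 2P − Q = 0.845479, giving −½ ln(0.845479) = 0.083926.
1 − 2Q = 0.765654, giving −¼ ln(0.765654) = 0.066756.
d = 0.083926 + 0.066756 = 0.150682.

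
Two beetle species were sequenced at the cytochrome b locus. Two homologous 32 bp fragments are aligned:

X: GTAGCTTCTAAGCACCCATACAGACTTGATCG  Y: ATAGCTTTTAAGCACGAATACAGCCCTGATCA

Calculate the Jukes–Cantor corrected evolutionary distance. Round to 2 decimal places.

The sequences differ at 7 of 32 sites (1, 8, 16, 17, 24, 26, 32), so p = 7/32 = 0.21875.
d = −(3/4) ln(1 − 4p/3) = −0.75 ln(1 − 0.291667) = −0.75 ln(0.708333)
  = −0.75 × (-0.344841) = 0.258631 substitutions/site.

0.26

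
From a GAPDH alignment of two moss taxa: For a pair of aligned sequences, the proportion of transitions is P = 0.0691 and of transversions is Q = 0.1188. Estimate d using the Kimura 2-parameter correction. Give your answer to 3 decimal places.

Under the Kimura two-parameter model, d = −½ ln(1 − 2P − Q) − ¼ ln(1 − 2Q).
1 − 2P − Q = 0.743, giving −½ ln(0.743) = 0.148530.
1 − 2Q = 0.7624, giving −¼ ln(0.7624) = 0.067821.
d = 0.148530 + 0.067821 = 0.216351.

0.216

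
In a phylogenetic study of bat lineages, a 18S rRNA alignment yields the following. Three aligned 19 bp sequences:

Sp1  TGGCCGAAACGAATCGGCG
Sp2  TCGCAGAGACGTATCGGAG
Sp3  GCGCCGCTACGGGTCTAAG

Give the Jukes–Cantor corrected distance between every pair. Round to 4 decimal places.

Sp1–Sp2: 5/19 sites differ → p ≈ 0.263158, d = −0.75 ln(1 − 0.350877) = 0.324100 ≈ 0.3241.
Sp1–Sp3: 9/19 sites differ → p ≈ 0.473684, d = −0.75 ln(1 − 0.631579) = 0.748897 ≈ 0.7489.
Sp2–Sp3: 8/19 sites differ → p ≈ 0.421053, d = −0.75 ln(1 − 0.561404) = 0.618132 ≈ 0.6181.

d(Sp1,Sp2) = 0.3241, d(Sp1,Sp3) = 0.7489, d(Sp2,Sp3) = 0.6181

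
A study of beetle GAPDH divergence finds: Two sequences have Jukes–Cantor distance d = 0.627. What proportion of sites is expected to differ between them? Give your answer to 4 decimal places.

0.4249

p = (3/4)(1 − e^(−4d/3)) = 0.75 × (1 − e^(-0.836)) = 0.75 × (1 − 0.433441) = 0.424919.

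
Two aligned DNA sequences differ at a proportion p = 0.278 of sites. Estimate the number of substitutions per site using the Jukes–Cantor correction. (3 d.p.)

0.347

d = −(3/4) ln(1 − 4p/3) = −0.75 ln(1 − 0.370667) = −0.75 ln(0.629333)
  = −0.75 × (-0.463095) = 0.347321 substitutions/site.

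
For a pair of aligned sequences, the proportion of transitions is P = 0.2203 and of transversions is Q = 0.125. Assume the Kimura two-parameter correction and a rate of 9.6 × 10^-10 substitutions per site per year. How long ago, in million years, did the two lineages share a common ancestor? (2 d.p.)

Under the Kimura two-parameter model, d = −½ ln(1 − 2P − Q) − ¼ ln(1 − 2Q).
1 − 2P − Q = 0.4344, giving −½ ln(0.4344) = 0.416895.
1 − 2Q = 0.75, giving −¼ ln(0.75) = 0.071921.
d = 0.416895 + 0.071921 = 0.488816.
Under a molecular clock d = 2μt, so t = d/(2μ) = 0.488816 / (2 × 9.6 × 10^-10) = 254.59 million years.

254.59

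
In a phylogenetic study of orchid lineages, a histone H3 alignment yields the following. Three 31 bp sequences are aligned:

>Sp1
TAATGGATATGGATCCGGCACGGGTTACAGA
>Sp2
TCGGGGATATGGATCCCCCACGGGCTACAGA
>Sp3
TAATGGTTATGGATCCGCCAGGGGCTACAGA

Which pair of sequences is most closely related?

Sp1 and Sp3

Sp1–Sp2: 6/31 differ, p = 0.194, d = 0.224.
Sp1–Sp3: 4/31 differ, p = 0.129, d = 0.142.
Sp2–Sp3: 6/31 differ, p = 0.194, d = 0.224.
The smallest distance is between Sp1 and Sp3.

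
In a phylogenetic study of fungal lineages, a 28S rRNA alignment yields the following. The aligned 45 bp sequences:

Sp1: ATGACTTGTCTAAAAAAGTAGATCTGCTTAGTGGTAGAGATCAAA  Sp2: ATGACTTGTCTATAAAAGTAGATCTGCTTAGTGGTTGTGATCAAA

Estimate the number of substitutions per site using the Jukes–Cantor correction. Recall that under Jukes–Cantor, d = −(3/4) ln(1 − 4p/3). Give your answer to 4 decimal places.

0.0698

The sequences differ at 3 of 45 sites (13, 36, 38), so p = 3/45 ≈ 0.066667.
d = −(3/4) ln(1 − 4p/3) = −0.75 ln(1 − 0.088889) = −0.75 ln(0.911111)
  = −0.75 × (-0.093091) = 0.069818 substitutions/site.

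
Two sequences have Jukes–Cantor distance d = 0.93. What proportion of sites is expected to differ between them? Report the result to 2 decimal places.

0.53

p = (3/4)(1 − e^(−4d/3)) = 0.75 × (1 − e^(-1.24)) = 0.75 × (1 − 0.289384) = 0.532962.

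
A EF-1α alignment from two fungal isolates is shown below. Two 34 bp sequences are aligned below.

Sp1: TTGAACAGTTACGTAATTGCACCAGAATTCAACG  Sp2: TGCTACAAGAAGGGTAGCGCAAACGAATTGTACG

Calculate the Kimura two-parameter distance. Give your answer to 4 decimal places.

Of 34 sites, 2 differences are transitions and 14 are transversions, so P = 2/34 ≈ 0.058824 and Q = 14/34 ≈ 0.411765.
Under the Kimura two-parameter model, d = −½ ln(1 − 2P − Q) − ¼ ln(1 − 2Q).
1 − 2P − Q = 0.470587, giving −½ ln(0.470587) = 0.376887.
1 − 2Q = 0.17647, giving −¼ ln(0.17647) = 0.433651.
d = 0.376887 + 0.433651 = 0.810538.

0.8105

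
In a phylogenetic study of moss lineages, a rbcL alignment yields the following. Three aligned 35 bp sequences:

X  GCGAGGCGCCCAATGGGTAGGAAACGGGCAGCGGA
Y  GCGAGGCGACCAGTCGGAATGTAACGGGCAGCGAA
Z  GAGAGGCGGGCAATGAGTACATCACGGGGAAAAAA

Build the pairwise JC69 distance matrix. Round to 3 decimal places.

d(X,Y) = 0.233, d(X,Z) = 0.513, d(Y,Z) = 0.572

X–Y: 7/35 sites differ → p = 0.2, d = −0.75 ln(1 − 0.266667) = 0.232617 ≈ 0.233.
X–Z: 13/35 sites differ → p ≈ 0.371429, d = −0.75 ln(1 − 0.495239) = 0.512753 ≈ 0.513.
Y–Z: 14/35 sites differ → p = 0.4, d = −0.75 ln(1 − 0.533333) = 0.571605 ≈ 0.572.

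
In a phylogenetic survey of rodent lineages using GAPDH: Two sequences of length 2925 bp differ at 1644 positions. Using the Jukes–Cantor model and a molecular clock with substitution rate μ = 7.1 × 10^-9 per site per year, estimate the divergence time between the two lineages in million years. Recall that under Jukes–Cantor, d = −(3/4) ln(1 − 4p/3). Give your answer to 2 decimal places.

p = 1644/2925 ≈ 0.562051.
d = −(3/4) ln(1 − 4p/3) = −0.75 ln(1 − 0.749401) = −0.75 ln(0.250599)
  = −0.75 × (-1.383901) = 1.037926 substitutions/site.
Under a molecular clock d = 2μt, so t = d/(2μ) = 1.037926 / (2 × 7.1 × 10^-9) = 73.09 million years.

73.09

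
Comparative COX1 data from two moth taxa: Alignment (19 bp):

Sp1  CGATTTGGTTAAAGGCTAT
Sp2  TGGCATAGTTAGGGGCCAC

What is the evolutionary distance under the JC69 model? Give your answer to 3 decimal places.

The sequences differ at 9 of 19 sites (1, 3, 4, 5, 7, 12, 13, 17, 19), so p = 9/19 ≈ 0.473684.
d = −(3/4) ln(1 − 4p/3) = −0.75 ln(1 − 0.631579) = −0.75 ln(0.368421)
  = −0.75 × (-0.998529) = 0.748897 substitutions/site.

0.749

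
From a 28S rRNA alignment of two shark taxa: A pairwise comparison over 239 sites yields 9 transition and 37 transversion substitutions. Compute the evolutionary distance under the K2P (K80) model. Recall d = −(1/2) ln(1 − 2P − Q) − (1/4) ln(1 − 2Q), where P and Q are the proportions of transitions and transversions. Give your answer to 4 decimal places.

P = 9/239 ≈ 0.037657 and Q = 37/239 ≈ 0.154812.
Under the Kimura two-parameter model, d = −½ ln(1 − 2P − Q) − ¼ ln(1 − 2Q).
1 − 2P − Q = 0.769874, giving −½ ln(0.769874) = 0.130764.
1 − 2Q = 0.690376, giving −¼ ln(0.690376) = 0.092630.
d = 0.130764 + 0.092630 = 0.223394.

0.2234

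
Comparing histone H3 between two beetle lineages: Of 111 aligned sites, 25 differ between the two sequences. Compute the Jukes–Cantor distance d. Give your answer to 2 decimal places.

p = 25/111 ≈ 0.225225.
d = −(3/4) ln(1 − 4p/3) = −0.75 ln(1 − 0.3003) = −0.75 ln(0.6997)
  = −0.75 × (-0.357104) = 0.267828 substitutions/site.

0.27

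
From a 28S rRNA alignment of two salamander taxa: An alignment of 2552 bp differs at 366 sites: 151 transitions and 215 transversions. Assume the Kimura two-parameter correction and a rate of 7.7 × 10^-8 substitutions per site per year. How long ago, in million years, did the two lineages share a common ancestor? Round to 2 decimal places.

1.03

P = 151/2552 ≈ 0.059169 and Q = 215/2552 ≈ 0.084248.
Under the Kimura two-parameter model, d = −½ ln(1 − 2P − Q) − ¼ ln(1 − 2Q).
1 − 2P − Q = 0.797414, giving −½ ln(0.797414) = 0.113191.
1 − 2Q = 0.831504, giving −¼ ln(0.831504) = 0.046130.
d = 0.113191 + 0.046130 = 0.159321.
Under a molecular clock d = 2μt, so t = d/(2μ) = 0.159321 / (2 × 7.7 × 10^-8) = 1.03 million years.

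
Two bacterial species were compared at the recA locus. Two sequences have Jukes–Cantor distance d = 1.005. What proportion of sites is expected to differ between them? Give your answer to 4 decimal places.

0.5536

p = (3/4)(1 − e^(−4d/3)) = 0.75 × (1 − e^(-1.34)) = 0.75 × (1 − 0.261846) = 0.553616.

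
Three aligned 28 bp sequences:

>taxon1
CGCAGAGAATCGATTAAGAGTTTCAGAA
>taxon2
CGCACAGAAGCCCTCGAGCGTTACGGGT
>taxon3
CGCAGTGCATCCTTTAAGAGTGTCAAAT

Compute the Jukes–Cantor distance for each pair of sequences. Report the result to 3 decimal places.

taxon1–taxon2: 11/28 sites differ → p ≈ 0.392857, d = −0.75 ln(1 − 0.523809) = 0.556452 ≈ 0.556.
taxon1–taxon3: 7/28 sites differ → p = 0.25, d = −0.75 ln(1 − 0.333333) = 0.304098 ≈ 0.304.
taxon2–taxon3: 13/28 sites differ → p ≈ 0.464286, d = −0.75 ln(1 − 0.619048) = 0.723811 ≈ 0.724.

d(taxon1,taxon2) = 0.556, d(taxon1,taxon3) = 0.304, d(taxon2,taxon3) = 0.724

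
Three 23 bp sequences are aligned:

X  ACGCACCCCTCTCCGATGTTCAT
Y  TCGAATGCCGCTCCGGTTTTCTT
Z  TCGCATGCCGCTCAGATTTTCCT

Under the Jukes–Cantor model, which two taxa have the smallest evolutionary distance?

X–Y: 8/23 differ, p = 0.348, d = 0.467.
X–Z: 7/23 differ, p = 0.304, d = 0.390.
Y–Z: 4/23 differ, p = 0.174, d = 0.198.
The smallest distance is between Y and Z.

Y and Z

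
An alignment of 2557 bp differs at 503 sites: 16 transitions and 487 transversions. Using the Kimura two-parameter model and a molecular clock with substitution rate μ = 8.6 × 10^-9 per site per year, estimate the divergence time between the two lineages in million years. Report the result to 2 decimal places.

P = 16/2557 ≈ 0.006257 and Q = 487/2557 ≈ 0.190458.
Under the Kimura two-parameter model, d = −½ ln(1 − 2P − Q) − ¼ ln(1 − 2Q).
1 − 2P − Q = 0.797028, giving −½ ln(0.797028) = 0.113433.
1 − 2Q = 0.619084, giving −¼ ln(0.619084) = 0.119879.
d = 0.113433 + 0.119879 = 0.233312.
Under a molecular clock d = 2μt, so t = d/(2μ) = 0.233312 / (2 × 8.6 × 10^-9) = 13.56 million years.

13.56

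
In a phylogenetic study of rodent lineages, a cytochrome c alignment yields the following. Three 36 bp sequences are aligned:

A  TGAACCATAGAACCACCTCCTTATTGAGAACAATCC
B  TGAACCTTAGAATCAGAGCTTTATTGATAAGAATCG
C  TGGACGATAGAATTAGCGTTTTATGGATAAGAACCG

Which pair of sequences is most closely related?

B and C

A–B: 9/36 differ, p = 0.250, d = 0.304.
A–C: 13/36 differ, p = 0.361, d = 0.493.
B–C: 8/36 differ, p = 0.222, d = 0.264.
The smallest distance is between B and C.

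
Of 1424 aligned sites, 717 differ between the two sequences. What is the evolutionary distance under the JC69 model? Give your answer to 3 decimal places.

p = 717/1424 ≈ 0.503511.
d = −(3/4) ln(1 − 4p/3) = −0.75 ln(1 − 0.671348) = −0.75 ln(0.328652)
  = −0.75 × (-1.112756) = 0.834567 substitutions/site.

0.835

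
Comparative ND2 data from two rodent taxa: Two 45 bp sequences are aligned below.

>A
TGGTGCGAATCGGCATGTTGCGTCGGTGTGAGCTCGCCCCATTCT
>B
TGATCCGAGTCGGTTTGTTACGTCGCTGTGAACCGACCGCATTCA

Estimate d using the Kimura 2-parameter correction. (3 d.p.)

0.371

Of 45 sites, 7 differences are transitions and 6 are transversions, so P = 7/45 ≈ 0.155556 and Q = 6/45 ≈ 0.133333.
Under the Kimura two-parameter model, d = −½ ln(1 − 2P − Q) − ¼ ln(1 − 2Q).
1 − 2P − Q = 0.555555, giving −½ ln(0.555555) = 0.293894.
1 − 2Q = 0.733334, giving −¼ ln(0.733334) = 0.077539.
d = 0.293894 + 0.077539 = 0.371433.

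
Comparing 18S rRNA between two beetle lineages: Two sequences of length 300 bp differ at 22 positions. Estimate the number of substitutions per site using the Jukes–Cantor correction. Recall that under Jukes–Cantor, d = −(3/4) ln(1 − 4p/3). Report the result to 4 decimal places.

0.0772

p = 22/300 ≈ 0.073333.
d = −(3/4) ln(1 − 4p/3) = −0.75 ln(1 − 0.097777) = −0.75 ln(0.902223)
  = −0.75 × (-0.102894) = 0.077171 substitutions/site.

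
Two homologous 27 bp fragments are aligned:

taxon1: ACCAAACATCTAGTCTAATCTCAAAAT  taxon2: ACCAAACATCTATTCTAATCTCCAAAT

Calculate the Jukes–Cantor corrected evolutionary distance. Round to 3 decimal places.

The sequences differ at 2 of 27 sites (13, 23), so p = 2/27 ≈ 0.074074.
d = −(3/4) ln(1 − 4p/3) = −0.75 ln(1 − 0.098765) = −0.75 ln(0.901235)
  = −0.75 × (-0.103989) = 0.077992 substitutions/site.

0.078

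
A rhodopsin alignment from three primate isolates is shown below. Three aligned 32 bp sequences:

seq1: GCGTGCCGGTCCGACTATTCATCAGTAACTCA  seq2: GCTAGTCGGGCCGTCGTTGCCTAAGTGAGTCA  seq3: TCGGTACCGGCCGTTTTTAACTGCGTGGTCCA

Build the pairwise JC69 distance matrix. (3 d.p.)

d(seq1,seq2) = 0.520, d(seq1,seq3) = 1.040, d(seq2,seq3) = 0.736

seq1–seq2: 12/32 sites differ → p = 0.375, d = −0.75 ln(1 − 0.5) = 0.519860 ≈ 0.520.
seq1–seq3: 18/32 sites differ → p = 0.5625, d = −0.75 ln(1 − 0.75) = 1.039721 ≈ 1.040.
seq2–seq3: 15/32 sites differ → p = 0.46875, d = −0.75 ln(1 − 0.625) = 0.735622 ≈ 0.736.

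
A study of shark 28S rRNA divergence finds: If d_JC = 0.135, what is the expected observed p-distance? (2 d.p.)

0.12

p = (3/4)(1 − e^(−4d/3)) = 0.75 × (1 − e^(-0.18)) = 0.75 × (1 − 0.835270) = 0.123548.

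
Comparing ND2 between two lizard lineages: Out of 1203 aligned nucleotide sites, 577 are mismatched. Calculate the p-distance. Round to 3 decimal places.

p = 577/1203 = 0.479634… ≈ 0.480 (to 3 d.p.).

0.480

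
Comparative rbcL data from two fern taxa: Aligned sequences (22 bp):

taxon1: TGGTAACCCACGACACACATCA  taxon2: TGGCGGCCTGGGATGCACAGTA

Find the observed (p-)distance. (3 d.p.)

The sequences differ at 10 of 22 positions (sites 4, 5, 6, 9, 10, 11, 14, 15, 20, 21).
p = 10/22 = 0.454545… ≈ 0.455 (to 3 d.p.).

0.455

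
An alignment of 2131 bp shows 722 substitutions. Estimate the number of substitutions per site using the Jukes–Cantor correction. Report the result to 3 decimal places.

p = 722/2131 ≈ 0.338808.
d = −(3/4) ln(1 − 4p/3) = −0.75 ln(1 − 0.451744) = −0.75 ln(0.548256)
  = −0.75 × (-0.601013) = 0.450760 substitutions/site.

0.451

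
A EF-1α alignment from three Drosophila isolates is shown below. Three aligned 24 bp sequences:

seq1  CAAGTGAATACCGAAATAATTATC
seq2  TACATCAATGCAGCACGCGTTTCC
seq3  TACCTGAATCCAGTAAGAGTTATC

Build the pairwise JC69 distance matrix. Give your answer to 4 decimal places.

d(seq1,seq2) = 0.9607, d(seq1,seq3) = 0.4408, d(seq2,seq3) = 0.4408

seq1–seq2: 13/24 sites differ → p ≈ 0.541667, d = −0.75 ln(1 − 0.722223) = 0.960702 ≈ 0.9607.
seq1–seq3: 8/24 sites differ → p ≈ 0.333333, d = −0.75 ln(1 − 0.444444) = 0.440839 ≈ 0.4408.
seq2–seq3: 8/24 sites differ → p ≈ 0.333333, d = −0.75 ln(1 − 0.444444) = 0.440839 ≈ 0.4408.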